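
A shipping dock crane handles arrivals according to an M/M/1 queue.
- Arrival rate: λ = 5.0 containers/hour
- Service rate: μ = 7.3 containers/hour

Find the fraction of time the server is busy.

Server utilization: ρ = λ/μ
ρ = 5.0/7.3 = 0.6849
The server is busy 68.49% of the time.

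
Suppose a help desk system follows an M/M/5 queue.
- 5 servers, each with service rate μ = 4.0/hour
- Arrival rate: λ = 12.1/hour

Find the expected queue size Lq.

Traffic intensity: ρ = λ/(cμ) = 12.1/(5×4.0) = 0.6050
Since ρ = 0.6050 < 1, system is stable.
Offered load a = λ/μ = cρ = 12.1/4.0 = 3.0250
P₀ = [ Σₙ₌₀^4 aⁿ/n! + a^5/(5!(1-ρ)) ]⁻¹
Σ = a^0/0! + a^1/1! + a^2/2! + a^3/3! + a^4/4! = 1.00000 + 3.02500 + 4.57531 + 4.61344 + 3.48891 = 16.7027
a^5/(5!(1-ρ)) = 253.2952/(120 × 0.3950) = 5.3438
P₀ = 1/(16.7027 + 5.3438) = 0.04536
Lq = P₀·a^5·ρ / (5!(1-ρ)²) = 0.04536 × 253.2952 × 0.6050 / (120 × 0.1560) = 0.3713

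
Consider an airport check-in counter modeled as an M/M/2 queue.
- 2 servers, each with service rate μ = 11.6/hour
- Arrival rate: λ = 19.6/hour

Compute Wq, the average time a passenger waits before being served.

Traffic intensity: ρ = λ/(cμ) = 19.6/(2×11.6) = 0.8448
Since ρ = 0.8448 < 1, system is stable.
Offered load a = λ/μ = cρ = 19.6/11.6 = 1.6897
P₀ = [ Σₙ₌₀^1 aⁿ/n! + a^2/(2!(1-ρ)) ]⁻¹
Σ = a^0/0! + a^1/1! = 1.0000 + 1.6897 = 2.6897
a^2/(2!(1-ρ)) = 2.85493/(2 × 0.155172) = 9.1992
P₀ = 1/(2.6897 + 9.1992) = 0.08411
Lq = P₀·a^2·ρ / (2!(1-ρ)²) = 0.0841121 × 2.85493 × 0.844828 / (2 × 0.0240785) = 4.2127
Wq = Lq/λ = 4.2127/19.6 = 0.2149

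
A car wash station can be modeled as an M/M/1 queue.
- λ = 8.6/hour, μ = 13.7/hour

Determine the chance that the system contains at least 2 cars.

ρ = λ/μ = 8.6/13.7 = 0.62774
P(N ≥ n) = ρⁿ
P(N ≥ 2) = 0.62774^2
P(N ≥ 2) = 0.3941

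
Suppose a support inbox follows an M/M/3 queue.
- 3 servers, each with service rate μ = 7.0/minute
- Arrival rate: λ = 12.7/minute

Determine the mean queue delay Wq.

Traffic intensity: ρ = λ/(cμ) = 12.7/(3×7.0) = 0.6048
Since ρ = 0.6048 < 1, system is stable.
Offered load a = λ/μ = cρ = 12.7/7.0 = 1.8143
P₀ = [ Σₙ₌₀^2 aⁿ/n! + a^3/(3!(1-ρ)) ]⁻¹
Σ = a^0/0! + a^1/1! + a^2/2! = 1.0000 + 1.8143 + 1.6458 = 4.4601
a^3/(3!(1-ρ)) = 5.9720/(6 × 0.39524) = 2.5183
P₀ = 1/(4.4601 + 2.5183) = 0.1433
Lq = P₀·a^3·ρ / (3!(1-ρ)²) = 0.14330 × 5.9720 × 0.60476 / (6 × 0.15621) = 0.5522
Wq = Lq/λ = 0.5522/12.7 = 0.04348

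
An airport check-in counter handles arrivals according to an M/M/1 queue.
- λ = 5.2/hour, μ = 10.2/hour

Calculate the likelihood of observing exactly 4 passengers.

ρ = λ/μ = 5.2/10.2 = 0.5098
P(n) = (1-ρ)ρⁿ
P(4) = (1-0.5098) × 0.5098^4
P(4) = 0.4902 × 0.06755
P(4) = 0.03311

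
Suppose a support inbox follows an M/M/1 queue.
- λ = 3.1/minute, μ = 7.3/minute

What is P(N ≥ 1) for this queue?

ρ = λ/μ = 3.1/7.3 = 0.4247
P(N ≥ n) = ρⁿ
P(N ≥ 1) = 0.4247^1
P(N ≥ 1) = 0.4247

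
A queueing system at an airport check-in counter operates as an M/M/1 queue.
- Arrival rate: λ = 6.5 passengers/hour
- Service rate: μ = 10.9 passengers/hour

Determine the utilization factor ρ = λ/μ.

Server utilization: ρ = λ/μ
ρ = 6.5/10.9 = 0.5963
The server is busy 59.63% of the time.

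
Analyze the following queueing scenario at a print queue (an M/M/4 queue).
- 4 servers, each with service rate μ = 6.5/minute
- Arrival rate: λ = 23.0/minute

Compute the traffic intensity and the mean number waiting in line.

Traffic intensity: ρ = λ/(cμ) = 23.0/(4×6.5) = 0.8846
Since ρ = 0.8846 < 1, system is stable.
Offered load a = λ/μ = cρ = 23.0/6.5 = 3.5385
P₀ = [ Σₙ₌₀^3 aⁿ/n! + a^4/(4!(1-ρ)) ]⁻¹
Σ = a^0/0! + a^1/1! + a^2/2! + a^3/3! = 1.00000 + 3.53846 + 6.26036 + 7.38401 = 18.1828
a^4/(4!(1-ρ)) = 156.7682/(24 × 0.1153846) = 56.6107
P₀ = 1/(18.1828 + 56.6107) = 0.01337
Lq = P₀·a^4·ρ / (4!(1-ρ)²) = 0.0133701 × 156.7682 × 0.884615 / (24 × 0.0133136) = 5.8028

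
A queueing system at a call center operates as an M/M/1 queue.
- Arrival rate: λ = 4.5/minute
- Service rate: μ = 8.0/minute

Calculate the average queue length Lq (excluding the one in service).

ρ = λ/μ = 4.5/8.0 = 0.5625
For M/M/1: Lq = λ²/(μ(μ-λ))
Lq = 20.25/(8.0 × 3.50)
Lq = 0.7232 calls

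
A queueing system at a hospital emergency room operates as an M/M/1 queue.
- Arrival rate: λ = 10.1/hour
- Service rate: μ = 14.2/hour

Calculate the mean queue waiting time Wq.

First, compute utilization: ρ = λ/μ = 10.1/14.2 = 0.7113
For M/M/1: Wq = λ/(μ(μ-λ))
Wq = 10.1/(14.2 × (14.2-10.1))
Wq = 10.1/(14.2 × 4.10)
Wq = 0.1735 hours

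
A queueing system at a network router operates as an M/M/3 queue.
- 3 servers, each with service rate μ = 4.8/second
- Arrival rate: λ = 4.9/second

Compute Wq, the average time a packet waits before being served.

Traffic intensity: ρ = λ/(cμ) = 4.9/(3×4.8) = 0.3403
Since ρ = 0.3403 < 1, system is stable.
Offered load a = λ/μ = cρ = 4.9/4.8 = 1.0208
P₀ = [ Σₙ₌₀^2 aⁿ/n! + a^3/(3!(1-ρ)) ]⁻¹
Σ = a^0/0! + a^1/1! + a^2/2! = 1.0000 + 1.0208 + 0.5211 = 2.5419
a^3/(3!(1-ρ)) = 1.0638/(6 × 0.6597) = 0.2688
P₀ = 1/(2.5419 + 0.2688) = 0.3558
Lq = P₀·a^3·ρ / (3!(1-ρ)²) = 0.35579 × 1.0638 × 0.34028 / (6 × 0.43523) = 0.04932
Wq = Lq/λ = 0.04932/4.9 = 0.01007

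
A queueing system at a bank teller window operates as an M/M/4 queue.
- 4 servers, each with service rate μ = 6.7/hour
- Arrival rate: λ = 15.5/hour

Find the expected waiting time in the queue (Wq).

Traffic intensity: ρ = λ/(cμ) = 15.5/(4×6.7) = 0.5784
Since ρ = 0.5784 < 1, system is stable.
Offered load a = λ/μ = cρ = 15.5/6.7 = 2.3134
P₀ = [ Σₙ₌₀^3 aⁿ/n! + a^4/(4!(1-ρ)) ]⁻¹
Σ = a^0/0! + a^1/1! + a^2/2! + a^3/3! = 1.0000 + 2.3134 + 2.6760 + 2.0636 = 8.0530
a^4/(4!(1-ρ)) = 28.6436/(24 × 0.42164) = 2.8306
P₀ = 1/(8.0530 + 2.8306) = 0.09188
Lq = P₀·a^4·ρ / (4!(1-ρ)²) = 0.09188 × 28.6436 × 0.5784 / (24 × 0.1778) = 0.3567
Wq = Lq/λ = 0.35674/15.5 = 0.02302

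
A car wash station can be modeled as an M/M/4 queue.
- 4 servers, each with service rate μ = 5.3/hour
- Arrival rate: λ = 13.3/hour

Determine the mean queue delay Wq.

Traffic intensity: ρ = λ/(cμ) = 13.3/(4×5.3) = 0.6274
Since ρ = 0.6274 < 1, system is stable.
Offered load a = λ/μ = cρ = 13.3/5.3 = 2.5094
P₀ = [ Σₙ₌₀^3 aⁿ/n! + a^4/(4!(1-ρ)) ]⁻¹
Σ = a^0/0! + a^1/1! + a^2/2! + a^3/3! = 1.0000 + 2.5094 + 3.1486 + 2.6338 = 9.2918
a^4/(4!(1-ρ)) = 39.6555/(24 × 0.37264) = 4.4341
P₀ = 1/(9.29182 + 4.43405) = 0.07286
Lq = P₀·a^4·ρ / (4!(1-ρ)²) = 0.072855 × 39.6555 × 0.62736 / (24 × 0.13886) = 0.5439
Wq = Lq/λ = 0.5439/13.3 = 0.04089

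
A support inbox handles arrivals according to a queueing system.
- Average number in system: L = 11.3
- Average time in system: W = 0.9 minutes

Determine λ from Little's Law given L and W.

Little's Law: L = λW, so λ = L/W
λ = 11.3/0.9 = 12.5556 emails/minute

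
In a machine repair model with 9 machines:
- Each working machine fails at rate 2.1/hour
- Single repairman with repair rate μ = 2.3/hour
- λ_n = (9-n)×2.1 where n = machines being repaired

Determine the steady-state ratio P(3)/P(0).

P(3)/P(0) = ∏_{i=0}^{3-1} λ_i/μ_{i+1}
= (9-0)×2.1/2.3 × (9-1)×2.1/2.3 × (9-2)×2.1/2.3
= 383.6232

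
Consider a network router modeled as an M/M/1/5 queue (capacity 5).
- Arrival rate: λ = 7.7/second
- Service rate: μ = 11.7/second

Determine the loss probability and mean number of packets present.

ρ = λ/μ = 7.7/11.7 = 0.65812
P₀ = (1-ρ)/(1-ρ^(K+1)) = (1-0.65812)/(1-0.65812^6) = 0.34188/0.91875 = 0.3721
P_K = P₀×ρ^K = 0.37211 × 0.65812^5 = 0.37211 × 0.12346 = 0.04594
Blocking probability P_5 = 0.04594 (4.59%)
L = ρ[1 - (K+1)ρ^K + Kρ^(K+1)] / [(1-ρ)(1-ρ^(K+1))]
L = 0.65812 × (1 - 6×0.12346 + 5×0.081251) / ((1 - 0.65812) × (1 - 0.081251)) = 1.3944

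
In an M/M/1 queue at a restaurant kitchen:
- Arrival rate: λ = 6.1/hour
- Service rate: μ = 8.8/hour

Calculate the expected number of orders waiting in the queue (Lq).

ρ = λ/μ = 6.1/8.8 = 0.6932
For M/M/1: Lq = λ²/(μ(μ-λ))
Lq = 37.21/(8.8 × 2.70)
Lq = 1.5661 orders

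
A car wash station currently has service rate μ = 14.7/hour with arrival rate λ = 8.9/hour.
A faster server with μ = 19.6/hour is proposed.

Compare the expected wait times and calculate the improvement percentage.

System 1: ρ₁ = 8.9/14.7 = 0.6054, W₁ = 1/(14.7-8.9) = 0.1724
System 2: ρ₂ = 8.9/19.6 = 0.4541, W₂ = 1/(19.6-8.9) = 0.09346
Improvement: (W₁-W₂)/W₁ = (0.1724-0.09346)/0.1724 = 45.79%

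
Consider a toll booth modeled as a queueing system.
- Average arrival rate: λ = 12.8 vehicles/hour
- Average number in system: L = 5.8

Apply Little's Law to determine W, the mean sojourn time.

Little's Law: L = λW, so W = L/λ
W = 5.8/12.8 = 0.4531 hours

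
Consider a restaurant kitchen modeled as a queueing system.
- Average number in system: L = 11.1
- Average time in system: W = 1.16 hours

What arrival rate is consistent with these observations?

Little's Law: L = λW, so λ = L/W
λ = 11.1/1.16 = 9.5690 orders/hour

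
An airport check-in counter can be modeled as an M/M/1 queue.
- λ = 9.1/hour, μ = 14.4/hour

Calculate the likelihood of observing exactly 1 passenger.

ρ = λ/μ = 9.1/14.4 = 0.6319
P(n) = (1-ρ)ρⁿ
P(1) = (1-0.6319) × 0.6319^1
P(1) = 0.3681 × 0.6319
P(1) = 0.2326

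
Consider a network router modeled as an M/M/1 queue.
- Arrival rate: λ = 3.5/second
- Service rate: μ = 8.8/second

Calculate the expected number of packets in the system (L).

ρ = λ/μ = 3.5/8.8 = 0.3977
For M/M/1: L = λ/(μ-λ)
L = 3.5/(8.8-3.5) = 3.5/5.30
L = 0.6604 packets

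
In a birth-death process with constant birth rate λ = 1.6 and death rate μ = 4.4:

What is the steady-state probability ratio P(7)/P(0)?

For constant rates: P(n)/P(0) = (λ/μ)^n
P(7)/P(0) = (1.6/4.4)^7 = 0.36364^7 = 0.0008408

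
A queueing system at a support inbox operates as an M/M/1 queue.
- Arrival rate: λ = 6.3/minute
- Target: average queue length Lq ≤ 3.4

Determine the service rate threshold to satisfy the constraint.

For M/M/1: Lq = λ²/(μ(μ-λ))
Need Lq ≤ 3.4, i.e. μ(μ-λ) ≥ λ²/3.4
μ² - 6.3μ - 39.69/3.4 ≥ 0  →  μ² - 6.3μ - 11.67353 ≥ 0
Quadratic formula (positive root): μ = [λ + √(λ² + 4×11.67353)]/2
Discriminant: 39.69 + 4×11.67353 = 86.3841, √86.3841 = 9.2943
μ ≥ (6.3 + 9.2943)/2 = 7.7972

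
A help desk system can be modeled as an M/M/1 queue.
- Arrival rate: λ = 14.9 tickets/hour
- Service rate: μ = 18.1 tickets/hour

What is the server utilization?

Server utilization: ρ = λ/μ
ρ = 14.9/18.1 = 0.8232
The server is busy 82.32% of the time.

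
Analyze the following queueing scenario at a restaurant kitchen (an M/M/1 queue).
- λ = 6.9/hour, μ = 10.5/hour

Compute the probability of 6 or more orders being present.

ρ = λ/μ = 6.9/10.5 = 0.65714
P(N ≥ n) = ρⁿ
P(N ≥ 6) = 0.65714^6
P(N ≥ 6) = 0.08053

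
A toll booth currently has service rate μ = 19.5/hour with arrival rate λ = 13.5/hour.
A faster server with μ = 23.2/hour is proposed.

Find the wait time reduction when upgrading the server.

System 1: ρ₁ = 13.5/19.5 = 0.6923, W₁ = 1/(19.5-13.5) = 0.166667
System 2: ρ₂ = 13.5/23.2 = 0.5819, W₂ = 1/(23.2-13.5) = 0.103093
Improvement: (W₁-W₂)/W₁ = (0.166667-0.103093)/0.166667 = 38.14%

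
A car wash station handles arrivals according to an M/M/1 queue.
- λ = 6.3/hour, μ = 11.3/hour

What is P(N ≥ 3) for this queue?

ρ = λ/μ = 6.3/11.3 = 0.5575
P(N ≥ n) = ρⁿ
P(N ≥ 3) = 0.5575^3
P(N ≥ 3) = 0.1733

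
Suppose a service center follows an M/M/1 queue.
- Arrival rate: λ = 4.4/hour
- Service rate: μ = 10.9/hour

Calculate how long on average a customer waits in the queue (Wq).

First, compute utilization: ρ = λ/μ = 4.4/10.9 = 0.4037
For M/M/1: Wq = λ/(μ(μ-λ))
Wq = 4.4/(10.9 × (10.9-4.4))
Wq = 4.4/(10.9 × 6.50)
Wq = 0.06210 hours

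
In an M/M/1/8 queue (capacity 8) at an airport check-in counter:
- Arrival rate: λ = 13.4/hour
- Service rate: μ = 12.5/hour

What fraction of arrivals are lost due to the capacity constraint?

ρ = λ/μ = 13.4/12.5 = 1.0720
P₀ = (1-ρ)/(1-ρ^(K+1)) = (1-1.0720)/(1-1.0720^9) = -0.072000/-0.86962 = 0.08279
P_K = P₀×ρ^K = 0.08279 × 1.0720^8 = 0.08279 × 1.7440 = 0.1444
Blocking probability = 14.44%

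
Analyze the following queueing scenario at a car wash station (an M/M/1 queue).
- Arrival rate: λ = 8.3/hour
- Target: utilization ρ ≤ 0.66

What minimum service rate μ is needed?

ρ = λ/μ, so μ = λ/ρ
μ ≥ 8.3/0.66 = 12.5758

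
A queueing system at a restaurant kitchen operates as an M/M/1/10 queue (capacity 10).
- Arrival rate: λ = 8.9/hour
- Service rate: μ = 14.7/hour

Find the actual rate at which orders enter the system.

ρ = λ/μ = 8.9/14.7 = 0.60544
P₀ = (1-ρ)/(1-ρ^(K+1)) = (1-0.60544)/(1-0.60544^11) = 0.39456/0.99599 = 0.3961
P_K = P₀×ρ^K = 0.39615 × 0.60544^10 = 0.39615 × 0.0066178 = 0.002622
λ_eff = λ(1-P_K) = 8.9 × (1 - 0.002622) = 8.9 × 0.99738 = 8.8767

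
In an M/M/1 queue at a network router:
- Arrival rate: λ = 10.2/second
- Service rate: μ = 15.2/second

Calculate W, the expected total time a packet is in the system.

First, compute utilization: ρ = λ/μ = 10.2/15.2 = 0.6711
For M/M/1: W = 1/(μ-λ)
W = 1/(15.2-10.2) = 1/5.00
W = 0.2000 seconds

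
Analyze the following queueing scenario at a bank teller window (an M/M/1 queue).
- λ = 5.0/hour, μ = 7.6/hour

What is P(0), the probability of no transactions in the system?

ρ = λ/μ = 5.0/7.6 = 0.6579
P(0) = 1 - ρ = 1 - 0.6579 = 0.3421
The server is idle 34.21% of the time.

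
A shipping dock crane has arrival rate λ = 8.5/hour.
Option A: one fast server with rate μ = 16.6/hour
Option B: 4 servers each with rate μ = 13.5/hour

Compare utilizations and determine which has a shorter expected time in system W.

Option A: single server μ = 16.6 (M/M/1)
  ρ_A = 8.5/16.6 = 0.5120
  W_A = 1/(μ-λ) = 1/(16.6-8.5) = 1/8.10 = 0.1235

Option B: 4 servers μ = 13.5 (M/M/4)
  ρ_B = λ/(cμ) = 8.5/(4×13.5) = 0.1574
  Offered load a = λ/μ = cρ = 8.5/13.5 = 0.6296
  P₀ = [ Σₙ₌₀^3 aⁿ/n! + a^4/(4!(1-ρ)) ]⁻¹
  Σ = a^0/0! + a^1/1! + a^2/2! + a^3/3! = 1.0000 + 0.6296 + 0.1982 + 0.04160 = 1.8694
  a^4/(4!(1-ρ)) = 0.15716/(24 × 0.84259) = 0.007772
  P₀ = 1/(1.8694 + 0.007772) = 0.5327
  Lq = P₀·a^4·ρ / (4!(1-ρ)²) = 0.53270 × 0.15716 × 0.15741 / (24 × 0.70996) = 0.0007734
  Wq_B = Lq/λ = 0.0007734003/8.5 = 0.0000909883
  W_B = Wq_B + 1/μ = 0.0000909883 + 0.0740741 = 0.07417

Since W_B = 0.07417 < W_A = 0.1235, Option B (multiple servers) has the shorter time in system.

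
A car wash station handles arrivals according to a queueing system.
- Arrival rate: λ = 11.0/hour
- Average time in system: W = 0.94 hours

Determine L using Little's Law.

Little's Law: L = λW
L = 11.0 × 0.94 = 10.3400 cars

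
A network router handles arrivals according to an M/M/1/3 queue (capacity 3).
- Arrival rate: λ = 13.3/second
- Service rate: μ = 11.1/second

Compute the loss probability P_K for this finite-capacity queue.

ρ = λ/μ = 13.3/11.1 = 1.1982
P₀ = (1-ρ)/(1-ρ^(K+1)) = (1-1.1982)/(1-1.1982^4) = -0.1982/-1.0612 = 0.1868
P_K = P₀×ρ^K = 0.1868 × 1.1982^3 = 0.1868 × 1.7202 = 0.3213
Blocking probability = 32.13%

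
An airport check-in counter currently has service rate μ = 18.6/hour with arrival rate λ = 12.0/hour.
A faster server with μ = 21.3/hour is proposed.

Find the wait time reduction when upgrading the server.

System 1: ρ₁ = 12.0/18.6 = 0.6452, W₁ = 1/(18.6-12.0) = 0.15152
System 2: ρ₂ = 12.0/21.3 = 0.5634, W₂ = 1/(21.3-12.0) = 0.10753
Improvement: (W₁-W₂)/W₁ = (0.15152-0.10753)/0.15152 = 29.03%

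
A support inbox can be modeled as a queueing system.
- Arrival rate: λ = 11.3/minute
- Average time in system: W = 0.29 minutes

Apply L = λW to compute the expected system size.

Little's Law: L = λW
L = 11.3 × 0.29 = 3.2770 emails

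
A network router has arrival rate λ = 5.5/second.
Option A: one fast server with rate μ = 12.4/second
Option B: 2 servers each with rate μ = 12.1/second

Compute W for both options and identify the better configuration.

Option A: single server μ = 12.4 (M/M/1)
  ρ_A = 5.5/12.4 = 0.4435
  W_A = 1/(μ-λ) = 1/(12.4-5.5) = 1/6.90 = 0.1449

Option B: 2 servers μ = 12.1 (M/M/2)
  ρ_B = λ/(cμ) = 5.5/(2×12.1) = 0.2273
  Offered load a = λ/μ = cρ = 5.5/12.1 = 0.4545
  P₀ = [ Σₙ₌₀^1 aⁿ/n! + a^2/(2!(1-ρ)) ]⁻¹
  Σ = a^0/0! + a^1/1! = 1.0000 + 0.4545 = 1.4545
  a^2/(2!(1-ρ)) = 0.2066/(2 × 0.7727) = 0.1337
  P₀ = 1/(1.4545 + 0.1337) = 0.6296
  Lq = P₀·a^2·ρ / (2!(1-ρ)²) = 0.6296 × 0.2066 × 0.2273 / (2 × 0.5971) = 0.02476
  Wq_B = Lq/λ = 0.024757/5.5 = 0.0045013
  W_B = Wq_B + 1/μ = 0.0045013 + 0.082645 = 0.08715

Since W_B = 0.08715 < W_A = 0.1449, Option B (multiple servers) has the shorter time in system.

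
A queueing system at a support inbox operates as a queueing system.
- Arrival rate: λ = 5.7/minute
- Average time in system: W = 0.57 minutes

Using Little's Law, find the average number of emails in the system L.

Little's Law: L = λW
L = 5.7 × 0.57 = 3.2490 emails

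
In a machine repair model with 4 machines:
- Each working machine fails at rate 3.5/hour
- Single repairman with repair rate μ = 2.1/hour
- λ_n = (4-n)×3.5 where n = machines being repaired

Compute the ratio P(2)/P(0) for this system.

P(2)/P(0) = ∏_{i=0}^{2-1} λ_i/μ_{i+1}
= (4-0)×3.5/2.1 × (4-1)×3.5/2.1
= 33.3333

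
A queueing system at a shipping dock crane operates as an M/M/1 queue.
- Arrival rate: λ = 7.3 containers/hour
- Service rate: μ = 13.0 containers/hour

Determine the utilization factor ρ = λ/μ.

Server utilization: ρ = λ/μ
ρ = 7.3/13.0 = 0.5615
The server is busy 56.15% of the time.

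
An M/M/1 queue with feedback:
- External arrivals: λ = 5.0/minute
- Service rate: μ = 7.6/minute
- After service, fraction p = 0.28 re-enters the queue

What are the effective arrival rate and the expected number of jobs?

Effective arrival rate: λ_eff = λ/(1-p) = 5.0/(1-0.28) = 5.0/0.72 = 6.9444444
ρ = λ_eff/μ = 6.9444444/7.6 = 0.9137427
L = ρ/(1-ρ) = 0.9137427/(1-0.9137427) = 10.5932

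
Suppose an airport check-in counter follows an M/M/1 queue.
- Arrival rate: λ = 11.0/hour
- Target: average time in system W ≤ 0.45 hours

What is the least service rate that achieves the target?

For M/M/1: W = 1/(μ-λ)
Need W ≤ 0.45, so 1/(μ-λ) ≤ 0.45
μ - λ ≥ 1/0.45 = 2.2222
μ ≥ 11.0 + 2.2222 = 13.2222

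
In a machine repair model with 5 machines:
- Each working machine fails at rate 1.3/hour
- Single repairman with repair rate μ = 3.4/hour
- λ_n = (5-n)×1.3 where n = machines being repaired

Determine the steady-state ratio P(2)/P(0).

P(2)/P(0) = ∏_{i=0}^{2-1} λ_i/μ_{i+1}
= (5-0)×1.3/3.4 × (5-1)×1.3/3.4
= 2.9239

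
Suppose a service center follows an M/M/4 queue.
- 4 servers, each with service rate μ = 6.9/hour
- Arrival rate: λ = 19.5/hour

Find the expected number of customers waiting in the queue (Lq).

Traffic intensity: ρ = λ/(cμ) = 19.5/(4×6.9) = 0.7065
Since ρ = 0.7065 < 1, system is stable.
Offered load a = λ/μ = cρ = 19.5/6.9 = 2.8261
P₀ = [ Σₙ₌₀^3 aⁿ/n! + a^4/(4!(1-ρ)) ]⁻¹
Σ = a^0/0! + a^1/1! + a^2/2! + a^3/3! = 1.0000 + 2.8261 + 3.9934 + 3.7619 = 11.5814
a^4/(4!(1-ρ)) = 63.7885/(24 × 0.293478) = 9.0564
P₀ = 1/(11.5814 + 9.0564) = 0.04845
Lq = P₀·a^4·ρ / (4!(1-ρ)²) = 0.048455 × 63.7885 × 0.70652 / (24 × 0.086129) = 1.0564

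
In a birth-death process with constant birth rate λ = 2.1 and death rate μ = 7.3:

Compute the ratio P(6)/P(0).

For constant rates: P(n)/P(0) = (λ/μ)^n
P(6)/P(0) = (2.1/7.3)^6 = 0.28767^6 = 0.0005667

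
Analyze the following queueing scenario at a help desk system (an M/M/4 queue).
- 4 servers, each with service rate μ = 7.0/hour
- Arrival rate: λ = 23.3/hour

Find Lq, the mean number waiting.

Traffic intensity: ρ = λ/(cμ) = 23.3/(4×7.0) = 0.8321
Since ρ = 0.8321 < 1, system is stable.
Offered load a = λ/μ = cρ = 23.3/7.0 = 3.3286
P₀ = [ Σₙ₌₀^3 aⁿ/n! + a^4/(4!(1-ρ)) ]⁻¹
Σ = a^0/0! + a^1/1! + a^2/2! + a^3/3! = 1.0000 + 3.3286 + 5.5397 + 6.1464 = 16.0147
a^4/(4!(1-ρ)) = 122.7528/(24 × 0.167857) = 30.4706
P₀ = 1/(16.0147 + 30.4706) = 0.02151
Lq = P₀·a^4·ρ / (4!(1-ρ)²) = 0.0215122 × 122.7528 × 0.832143 / (24 × 0.0281760) = 3.2496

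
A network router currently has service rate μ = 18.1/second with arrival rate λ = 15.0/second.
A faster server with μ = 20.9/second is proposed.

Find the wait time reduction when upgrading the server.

System 1: ρ₁ = 15.0/18.1 = 0.8287, W₁ = 1/(18.1-15.0) = 0.3226
System 2: ρ₂ = 15.0/20.9 = 0.7177, W₂ = 1/(20.9-15.0) = 0.1695
Improvement: (W₁-W₂)/W₁ = (0.3226-0.1695)/0.3226 = 47.46%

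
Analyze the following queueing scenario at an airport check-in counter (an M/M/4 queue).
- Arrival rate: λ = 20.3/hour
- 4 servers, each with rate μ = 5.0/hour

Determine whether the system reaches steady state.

Stability requires ρ = λ/(cμ) < 1
ρ = 20.3/(4 × 5.0) = 20.3/20.00 = 1.0150
Since 1.0150 ≥ 1, the system is UNSTABLE.
Need c > λ/μ = 20.3/5.0 = 4.06.
Minimum servers needed: c = 5.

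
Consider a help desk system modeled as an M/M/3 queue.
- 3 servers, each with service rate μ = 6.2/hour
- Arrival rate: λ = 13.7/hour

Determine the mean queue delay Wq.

Traffic intensity: ρ = λ/(cμ) = 13.7/(3×6.2) = 0.7366
Since ρ = 0.7366 < 1, system is stable.
Offered load a = λ/μ = cρ = 13.7/6.2 = 2.2097
P₀ = [ Σₙ₌₀^2 aⁿ/n! + a^3/(3!(1-ρ)) ]⁻¹
Σ = a^0/0! + a^1/1! + a^2/2! = 1.0000 + 2.2097 + 2.4413 = 5.6510
a^3/(3!(1-ρ)) = 10.7891/(6 × 0.26344) = 6.8258
P₀ = 1/(5.6510 + 6.8258) = 0.08015
Lq = P₀·a^3·ρ / (3!(1-ρ)²) = 0.080149 × 10.7891 × 0.73656 / (6 × 0.069401) = 1.5296
Wq = Lq/λ = 1.5296/13.7 = 0.1116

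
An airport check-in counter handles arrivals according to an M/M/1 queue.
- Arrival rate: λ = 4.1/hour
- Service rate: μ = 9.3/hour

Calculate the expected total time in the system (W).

First, compute utilization: ρ = λ/μ = 4.1/9.3 = 0.4409
For M/M/1: W = 1/(μ-λ)
W = 1/(9.3-4.1) = 1/5.20
W = 0.1923 hours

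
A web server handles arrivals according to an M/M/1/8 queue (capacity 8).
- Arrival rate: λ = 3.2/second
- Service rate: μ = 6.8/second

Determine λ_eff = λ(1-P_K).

ρ = λ/μ = 3.2/6.8 = 0.4706
P₀ = (1-ρ)/(1-ρ^(K+1)) = (1-0.4706)/(1-0.4706^9) = 0.5294/0.9989 = 0.5300
P_K = P₀×ρ^K = 0.5300 × 0.4706^8 = 0.5300 × 0.002406 = 0.001275
λ_eff = λ(1-P_K) = 3.2 × (1 - 0.001275) = 3.2 × 0.99872 = 3.1959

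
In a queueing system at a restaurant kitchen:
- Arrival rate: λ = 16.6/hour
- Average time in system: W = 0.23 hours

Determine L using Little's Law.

Little's Law: L = λW
L = 16.6 × 0.23 = 3.8180 orders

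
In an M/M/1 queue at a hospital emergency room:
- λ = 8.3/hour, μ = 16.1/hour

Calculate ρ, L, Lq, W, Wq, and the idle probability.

Step 1: ρ = λ/μ = 8.3/16.1 = 0.5155
Step 2: L = λ/(μ-λ) = 8.3/7.80 = 1.0641
Step 3: Lq = λ²/(μ(μ-λ)) = 68.89/(16.1×7.80) = 0.5486
Step 4: W = 1/(μ-λ) = 1/7.80 = 0.1282
Step 5: Wq = λ/(μ(μ-λ)) = 8.3/(16.1×7.80) = 0.06609
Step 6: P(0) = 1-ρ = 0.4845
Verify: L = λW = 8.3×0.1282 = 1.0641 ✔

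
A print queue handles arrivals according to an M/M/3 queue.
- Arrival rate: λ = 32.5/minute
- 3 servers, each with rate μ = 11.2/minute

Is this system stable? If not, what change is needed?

Stability requires ρ = λ/(cμ) < 1
ρ = 32.5/(3 × 11.2) = 32.5/33.60 = 0.9673
Since 0.9673 < 1, the system is STABLE.
The servers are busy 96.73% of the time.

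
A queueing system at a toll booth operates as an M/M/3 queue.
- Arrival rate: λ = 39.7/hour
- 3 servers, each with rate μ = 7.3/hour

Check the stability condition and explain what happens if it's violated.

Stability requires ρ = λ/(cμ) < 1
ρ = 39.7/(3 × 7.3) = 39.7/21.90 = 1.8128
Since 1.8128 ≥ 1, the system is UNSTABLE.
Need c > λ/μ = 39.7/7.3 = 5.44.
Minimum servers needed: c = 6.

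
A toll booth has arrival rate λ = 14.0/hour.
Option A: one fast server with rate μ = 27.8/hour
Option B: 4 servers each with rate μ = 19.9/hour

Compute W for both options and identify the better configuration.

Option A: single server μ = 27.8 (M/M/1)
  ρ_A = 14.0/27.8 = 0.5036
  W_A = 1/(μ-λ) = 1/(27.8-14.0) = 1/13.80 = 0.07246

Option B: 4 servers μ = 19.9 (M/M/4)
  ρ_B = λ/(cμ) = 14.0/(4×19.9) = 0.1759
  Offered load a = λ/μ = cρ = 14.0/19.9 = 0.7035
  P₀ = [ Σₙ₌₀^3 aⁿ/n! + a^4/(4!(1-ρ)) ]⁻¹
  Σ = a^0/0! + a^1/1! + a^2/2! + a^3/3! = 1.0000 + 0.7035 + 0.2475 + 0.05803 = 2.0090
  a^4/(4!(1-ρ)) = 0.2450/(24 × 0.8241) = 0.01239
  P₀ = 1/(2.0090 + 0.01239) = 0.4947
  Lq = P₀·a^4·ρ / (4!(1-ρ)²) = 0.4947 × 0.2450 × 0.1759 / (24 × 0.6792) = 0.001308
  Wq_B = Lq/λ = 0.0013076/14.0 = 0.00009340
  W_B = Wq_B + 1/μ = 0.00009340 + 0.05025 = 0.05034

Since W_B = 0.05034 < W_A = 0.07246, Option B (multiple servers) has the shorter time in system.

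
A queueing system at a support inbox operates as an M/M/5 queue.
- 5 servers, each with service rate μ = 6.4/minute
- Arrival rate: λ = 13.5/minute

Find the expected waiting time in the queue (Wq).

Traffic intensity: ρ = λ/(cμ) = 13.5/(5×6.4) = 0.4219
Since ρ = 0.4219 < 1, system is stable.
Offered load a = λ/μ = cρ = 13.5/6.4 = 2.1094
P₀ = [ Σₙ₌₀^4 aⁿ/n! + a^5/(5!(1-ρ)) ]⁻¹
Σ = a^0/0! + a^1/1! + a^2/2! + a^3/3! + a^4/4! = 1.0000 + 2.1094 + 2.2247 + 1.5643 + 0.8249 = 7.7233
a^5/(5!(1-ρ)) = 41.7608/(120 × 0.5781) = 0.6020
P₀ = 1/(7.7233 + 0.6020) = 0.1201
Lq = P₀·a^5·ρ / (5!(1-ρ)²) = 0.1201 × 41.7608 × 0.4219 / (120 × 0.3342) = 0.05276
Wq = Lq/λ = 0.05276/13.5 = 0.003908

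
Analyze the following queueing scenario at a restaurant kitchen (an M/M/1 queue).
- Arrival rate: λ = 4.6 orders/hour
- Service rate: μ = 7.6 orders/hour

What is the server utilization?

Server utilization: ρ = λ/μ
ρ = 4.6/7.6 = 0.6053
The server is busy 60.53% of the time.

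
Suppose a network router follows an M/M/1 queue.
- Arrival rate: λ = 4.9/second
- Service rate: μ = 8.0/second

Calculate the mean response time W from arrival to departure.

First, compute utilization: ρ = λ/μ = 4.9/8.0 = 0.6125
For M/M/1: W = 1/(μ-λ)
W = 1/(8.0-4.9) = 1/3.10
W = 0.3226 seconds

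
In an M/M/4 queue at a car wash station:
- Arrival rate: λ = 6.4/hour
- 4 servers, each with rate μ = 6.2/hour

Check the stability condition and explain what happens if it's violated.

Stability requires ρ = λ/(cμ) < 1
ρ = 6.4/(4 × 6.2) = 6.4/24.80 = 0.2581
Since 0.2581 < 1, the system is STABLE.
The servers are busy 25.81% of the time.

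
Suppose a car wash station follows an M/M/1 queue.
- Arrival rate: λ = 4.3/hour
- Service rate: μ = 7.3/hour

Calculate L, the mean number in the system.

ρ = λ/μ = 4.3/7.3 = 0.5890
For M/M/1: L = λ/(μ-λ)
L = 4.3/(7.3-4.3) = 4.3/3.00
L = 1.4333 cars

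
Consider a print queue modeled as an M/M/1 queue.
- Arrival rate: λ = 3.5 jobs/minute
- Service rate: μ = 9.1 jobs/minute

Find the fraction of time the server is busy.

Server utilization: ρ = λ/μ
ρ = 3.5/9.1 = 0.3846
The server is busy 38.46% of the time.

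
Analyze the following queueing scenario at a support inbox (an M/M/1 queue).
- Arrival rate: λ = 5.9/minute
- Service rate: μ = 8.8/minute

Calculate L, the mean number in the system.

ρ = λ/μ = 5.9/8.8 = 0.6705
For M/M/1: L = λ/(μ-λ)
L = 5.9/(8.8-5.9) = 5.9/2.90
L = 2.0345 emails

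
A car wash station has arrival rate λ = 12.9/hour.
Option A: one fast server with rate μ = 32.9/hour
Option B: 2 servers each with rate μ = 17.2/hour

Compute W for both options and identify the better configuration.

Option A: single server μ = 32.9 (M/M/1)
  ρ_A = 12.9/32.9 = 0.3921
  W_A = 1/(μ-λ) = 1/(32.9-12.9) = 1/20.00 = 0.05000

Option B: 2 servers μ = 17.2 (M/M/2)
  ρ_B = λ/(cμ) = 12.9/(2×17.2) = 0.3750
  Offered load a = λ/μ = cρ = 12.9/17.2 = 0.7500
  P₀ = [ Σₙ₌₀^1 aⁿ/n! + a^2/(2!(1-ρ)) ]⁻¹
  Σ = a^0/0! + a^1/1! = 1.0000 + 0.7500 = 1.7500
  a^2/(2!(1-ρ)) = 0.5625/(2 × 0.6250) = 0.4500
  P₀ = 1/(1.7500 + 0.4500) = 0.4545
  Lq = P₀·a^2·ρ / (2!(1-ρ)²) = 0.4545 × 0.5625 × 0.3750 / (2 × 0.3906) = 0.1227
  Wq_B = Lq/λ = 0.12273/12.9 = 0.009514
  W_B = Wq_B + 1/μ = 0.009514 + 0.05814 = 0.06765

Since W_A = 0.05000 < W_B = 0.06765, Option A (single fast server) has the shorter time in system.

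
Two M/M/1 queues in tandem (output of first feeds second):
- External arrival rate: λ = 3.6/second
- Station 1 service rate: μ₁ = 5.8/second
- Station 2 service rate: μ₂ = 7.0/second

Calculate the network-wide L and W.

By Jackson's theorem, each station behaves as independent M/M/1.
Station 1: ρ₁ = 3.6/5.8 = 0.6207, L₁ = ρ₁/(1-ρ₁) = λ/(μ₁-λ) = 3.6/2.20 = 1.6364
Station 2: ρ₂ = 3.6/7.0 = 0.5143, L₂ = ρ₂/(1-ρ₂) = λ/(μ₂-λ) = 3.6/3.40 = 1.0588
Total: L = L₁ + L₂ = 1.6364 + 1.0588 = 2.6952
W = L/λ = 2.6952/3.6 = 0.7487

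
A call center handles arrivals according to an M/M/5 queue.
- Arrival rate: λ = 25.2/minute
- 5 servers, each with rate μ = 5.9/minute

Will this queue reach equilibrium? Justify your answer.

Stability requires ρ = λ/(cμ) < 1
ρ = 25.2/(5 × 5.9) = 25.2/29.50 = 0.8542
Since 0.8542 < 1, the system is STABLE.
The servers are busy 85.42% of the time.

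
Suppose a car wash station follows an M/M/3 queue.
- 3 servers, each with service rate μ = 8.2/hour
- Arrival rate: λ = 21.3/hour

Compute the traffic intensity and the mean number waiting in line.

Traffic intensity: ρ = λ/(cμ) = 21.3/(3×8.2) = 0.8659
Since ρ = 0.8659 < 1, system is stable.
Offered load a = λ/μ = cρ = 21.3/8.2 = 2.5976
P₀ = [ Σₙ₌₀^2 aⁿ/n! + a^3/(3!(1-ρ)) ]⁻¹
Σ = a^0/0! + a^1/1! + a^2/2! = 1.00000 + 2.59756 + 3.37366 = 6.9712
a^3/(3!(1-ρ)) = 17.5266/(6 × 0.134146) = 21.7755
P₀ = 1/(6.9712 + 21.7755) = 0.03479
Lq = P₀·a^3·ρ / (3!(1-ρ)²) = 0.0347866 × 17.5266 × 0.865854 / (6 × 0.0179952) = 4.8893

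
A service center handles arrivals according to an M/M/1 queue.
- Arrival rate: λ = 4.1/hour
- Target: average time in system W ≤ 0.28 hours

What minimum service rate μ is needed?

For M/M/1: W = 1/(μ-λ)
Need W ≤ 0.28, so 1/(μ-λ) ≤ 0.28
μ - λ ≥ 1/0.28 = 3.5714
μ ≥ 4.1 + 3.5714 = 7.6714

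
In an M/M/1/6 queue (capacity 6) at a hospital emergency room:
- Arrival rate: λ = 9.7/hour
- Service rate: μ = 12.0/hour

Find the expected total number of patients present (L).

ρ = λ/μ = 9.7/12.0 = 0.80833
P₀ = (1-ρ)/(1-ρ^(K+1)) = (1-0.80833)/(1-0.80833^7) = 0.1917/0.7745 = 0.2475
P_K = P₀×ρ^K = 0.24747 × 0.80833^6 = 0.24747 × 0.27895 = 0.06903
L = ρ[1 - (K+1)ρ^K + Kρ^(K+1)] / [(1-ρ)(1-ρ^(K+1))]
L = 0.80833 × (1 - 7×0.278954 + 6×0.225487) / ((1 - 0.80833) × (1 - 0.225487)) = 2.1794 patients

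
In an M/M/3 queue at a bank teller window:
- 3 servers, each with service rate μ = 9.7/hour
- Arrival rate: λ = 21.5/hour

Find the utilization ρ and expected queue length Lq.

Traffic intensity: ρ = λ/(cμ) = 21.5/(3×9.7) = 0.7388
Since ρ = 0.7388 < 1, system is stable.
Offered load a = λ/μ = cρ = 21.5/9.7 = 2.2165
P₀ = [ Σₙ₌₀^2 aⁿ/n! + a^3/(3!(1-ρ)) ]⁻¹
Σ = a^0/0! + a^1/1! + a^2/2! = 1.0000 + 2.2165 + 2.4564 = 5.6729
a^3/(3!(1-ρ)) = 10.8893/(6 × 0.261168) = 6.9491
P₀ = 1/(5.6729 + 6.9491) = 0.07923
Lq = P₀·a^3·ρ / (3!(1-ρ)²) = 0.07923 × 10.8893 × 0.7388 / (6 × 0.06821) = 1.5575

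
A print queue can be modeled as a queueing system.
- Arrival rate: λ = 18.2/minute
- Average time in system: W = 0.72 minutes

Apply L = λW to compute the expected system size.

Little's Law: L = λW
L = 18.2 × 0.72 = 13.1040 jobs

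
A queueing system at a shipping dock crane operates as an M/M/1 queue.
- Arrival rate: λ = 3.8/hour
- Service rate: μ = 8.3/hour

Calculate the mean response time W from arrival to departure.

First, compute utilization: ρ = λ/μ = 3.8/8.3 = 0.4578
For M/M/1: W = 1/(μ-λ)
W = 1/(8.3-3.8) = 1/4.50
W = 0.2222 hours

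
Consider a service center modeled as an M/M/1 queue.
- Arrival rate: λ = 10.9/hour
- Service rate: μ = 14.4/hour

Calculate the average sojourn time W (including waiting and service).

First, compute utilization: ρ = λ/μ = 10.9/14.4 = 0.7569
For M/M/1: W = 1/(μ-λ)
W = 1/(14.4-10.9) = 1/3.50
W = 0.2857 hours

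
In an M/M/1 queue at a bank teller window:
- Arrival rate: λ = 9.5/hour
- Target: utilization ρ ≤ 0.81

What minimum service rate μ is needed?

ρ = λ/μ, so μ = λ/ρ
μ ≥ 9.5/0.81 = 11.7284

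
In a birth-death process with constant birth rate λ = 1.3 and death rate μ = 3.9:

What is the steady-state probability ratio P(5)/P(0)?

For constant rates: P(n)/P(0) = (λ/μ)^n
P(5)/P(0) = (1.3/3.9)^5 = 0.33333^5 = 0.004115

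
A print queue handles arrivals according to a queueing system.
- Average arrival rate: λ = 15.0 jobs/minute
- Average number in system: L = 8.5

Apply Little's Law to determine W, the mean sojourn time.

Little's Law: L = λW, so W = L/λ
W = 8.5/15.0 = 0.5667 minutes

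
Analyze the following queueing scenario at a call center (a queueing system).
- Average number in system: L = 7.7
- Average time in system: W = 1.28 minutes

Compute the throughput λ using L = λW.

Little's Law: L = λW, so λ = L/W
λ = 7.7/1.28 = 6.0156 calls/minute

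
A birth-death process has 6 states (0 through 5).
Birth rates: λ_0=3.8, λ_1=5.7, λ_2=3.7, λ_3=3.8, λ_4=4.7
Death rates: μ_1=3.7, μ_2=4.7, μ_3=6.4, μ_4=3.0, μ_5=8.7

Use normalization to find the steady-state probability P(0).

Ratios P(n)/P(0) = (λ₀···λₙ₋₁)/(μ₁···μₙ):
P(1)/P(0) = (3.8)/(3.7) = 1.02703
P(2)/P(0) = (3.8×5.7)/(3.7×4.7) = 1.24554
P(3)/P(0) = (3.8×5.7×3.7)/(3.7×4.7×6.4) = 0.720080
P(4)/P(0) = (3.8×5.7×3.7×3.8)/(3.7×4.7×6.4×3.0) = 0.912101
P(5)/P(0) = (3.8×5.7×3.7×3.8×4.7)/(3.7×4.7×6.4×3.0×8.7) = 0.492744

Normalization: ∑ P(n) = 1
P(0) × (1.00000 + 1.02703 + 1.24554 + 0.720080 + 0.912101 + 0.492744) = 1
P(0) × 5.3975 = 1
P(0) = 1/5.3975 = 0.1853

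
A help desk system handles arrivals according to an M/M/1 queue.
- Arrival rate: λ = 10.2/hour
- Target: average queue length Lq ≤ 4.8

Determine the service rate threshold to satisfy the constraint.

For M/M/1: Lq = λ²/(μ(μ-λ))
Need Lq ≤ 4.8, i.e. μ(μ-λ) ≥ λ²/4.8
μ² - 10.2μ - 104.04/4.8 ≥ 0  →  μ² - 10.2μ - 21.6750 ≥ 0
Quadratic formula (positive root): μ = [λ + √(λ² + 4×21.6750)]/2
Discriminant: 104.04 + 4×21.6750 = 190.7400, √190.7400 = 13.8109
μ ≥ (10.2 + 13.8109)/2 = 12.0054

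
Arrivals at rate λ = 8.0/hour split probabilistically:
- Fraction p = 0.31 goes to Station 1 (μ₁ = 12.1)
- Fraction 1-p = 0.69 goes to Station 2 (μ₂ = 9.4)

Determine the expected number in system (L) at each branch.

Effective rates: λ₁ = 8.0×0.31 = 2.48, λ₂ = 8.0×0.69 = 5.52
Station 1: ρ₁ = 2.48/12.1 = 0.20496, L₁ = ρ₁/(1-ρ₁) = 0.20496/(1-0.20496) = 0.2578
Station 2: ρ₂ = 5.52/9.4 = 0.58723, L₂ = ρ₂/(1-ρ₂) = 0.58723/(1-0.58723) = 1.4227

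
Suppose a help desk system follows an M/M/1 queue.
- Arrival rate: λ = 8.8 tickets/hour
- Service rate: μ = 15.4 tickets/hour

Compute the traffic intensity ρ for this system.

Server utilization: ρ = λ/μ
ρ = 8.8/15.4 = 0.5714
The server is busy 57.14% of the time.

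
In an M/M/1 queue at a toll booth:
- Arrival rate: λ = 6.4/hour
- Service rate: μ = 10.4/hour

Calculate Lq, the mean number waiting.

ρ = λ/μ = 6.4/10.4 = 0.6154
For M/M/1: Lq = λ²/(μ(μ-λ))
Lq = 40.96/(10.4 × 4.00)
Lq = 0.9846 vehicles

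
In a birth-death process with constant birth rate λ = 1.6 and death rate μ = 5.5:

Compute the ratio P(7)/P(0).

For constant rates: P(n)/P(0) = (λ/μ)^n
P(7)/P(0) = (1.6/5.5)^7 = 0.2909^7 = 0.0001763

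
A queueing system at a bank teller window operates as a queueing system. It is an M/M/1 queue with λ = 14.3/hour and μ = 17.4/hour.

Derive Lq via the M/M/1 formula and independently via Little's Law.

Method 1 (direct): Lq = λ²/(μ(μ-λ)) = 204.49/(17.4 × 3.10) = 3.7911

Method 2 (Little's Law):
W = 1/(μ-λ) = 1/3.10 = 0.32258
Wq = W - 1/μ = 0.32258 - 0.057471 = 0.26511
Lq = λWq = 14.3 × 0.26511 = 3.7911 ✔ (matches Method 1)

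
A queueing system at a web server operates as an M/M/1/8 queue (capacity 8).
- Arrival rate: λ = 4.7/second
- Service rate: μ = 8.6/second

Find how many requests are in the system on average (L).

ρ = λ/μ = 4.7/8.6 = 0.546512
P₀ = (1-ρ)/(1-ρ^(K+1)) = (1-0.546512)/(1-0.546512^9) = 0.4535/0.9957 = 0.4555
P_K = P₀×ρ^K = 0.4555 × 0.546512^8 = 0.4555 × 0.007958 = 0.003625
L = ρ[1 - (K+1)ρ^K + Kρ^(K+1)] / [(1-ρ)(1-ρ^(K+1))]
L = 0.546512 × (1 - 9×0.007958 + 8×0.004349) / ((1 - 0.546512) × (1 - 0.004349)) = 1.1658 requests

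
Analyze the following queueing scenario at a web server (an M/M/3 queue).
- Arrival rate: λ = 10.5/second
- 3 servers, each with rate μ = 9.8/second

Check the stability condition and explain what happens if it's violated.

Stability requires ρ = λ/(cμ) < 1
ρ = 10.5/(3 × 9.8) = 10.5/29.40 = 0.3571
Since 0.3571 < 1, the system is STABLE.
The servers are busy 35.71% of the time.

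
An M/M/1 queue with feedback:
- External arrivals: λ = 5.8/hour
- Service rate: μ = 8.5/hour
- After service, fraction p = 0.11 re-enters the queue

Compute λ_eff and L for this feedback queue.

Effective arrival rate: λ_eff = λ/(1-p) = 5.8/(1-0.11) = 5.8/0.89 = 6.5169
ρ = λ_eff/μ = 6.5169/8.5 = 0.76669
L = ρ/(1-ρ) = 0.76669/(1-0.76669) = 3.2861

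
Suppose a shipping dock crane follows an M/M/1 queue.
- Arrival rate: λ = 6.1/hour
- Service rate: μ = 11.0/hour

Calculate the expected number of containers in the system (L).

ρ = λ/μ = 6.1/11.0 = 0.5545
For M/M/1: L = λ/(μ-λ)
L = 6.1/(11.0-6.1) = 6.1/4.90
L = 1.2449 containers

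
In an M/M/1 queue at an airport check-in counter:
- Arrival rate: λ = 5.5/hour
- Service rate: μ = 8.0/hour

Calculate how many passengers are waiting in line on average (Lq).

ρ = λ/μ = 5.5/8.0 = 0.6875
For M/M/1: Lq = λ²/(μ(μ-λ))
Lq = 30.25/(8.0 × 2.50)
Lq = 1.5125 passengers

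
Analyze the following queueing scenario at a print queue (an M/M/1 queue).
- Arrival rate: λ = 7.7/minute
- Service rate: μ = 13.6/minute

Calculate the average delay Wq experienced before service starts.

First, compute utilization: ρ = λ/μ = 7.7/13.6 = 0.5662
For M/M/1: Wq = λ/(μ(μ-λ))
Wq = 7.7/(13.6 × (13.6-7.7))
Wq = 7.7/(13.6 × 5.90)
Wq = 0.09596 minutes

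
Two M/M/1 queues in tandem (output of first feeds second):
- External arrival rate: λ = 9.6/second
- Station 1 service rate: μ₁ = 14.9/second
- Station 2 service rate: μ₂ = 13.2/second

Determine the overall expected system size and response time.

By Jackson's theorem, each station behaves as independent M/M/1.
Station 1: ρ₁ = 9.6/14.9 = 0.6443, L₁ = ρ₁/(1-ρ₁) = λ/(μ₁-λ) = 9.6/5.30 = 1.8113
Station 2: ρ₂ = 9.6/13.2 = 0.7273, L₂ = ρ₂/(1-ρ₂) = λ/(μ₂-λ) = 9.6/3.60 = 2.6667
Total: L = L₁ + L₂ = 1.8113 + 2.6667 = 4.4780
W = L/λ = 4.4780/9.6 = 0.4665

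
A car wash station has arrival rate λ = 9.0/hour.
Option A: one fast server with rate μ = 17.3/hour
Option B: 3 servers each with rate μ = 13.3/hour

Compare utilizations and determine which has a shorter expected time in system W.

Option A: single server μ = 17.3 (M/M/1)
  ρ_A = 9.0/17.3 = 0.5202
  W_A = 1/(μ-λ) = 1/(17.3-9.0) = 1/8.30 = 0.1205

Option B: 3 servers μ = 13.3 (M/M/3)
  ρ_B = λ/(cμ) = 9.0/(3×13.3) = 0.2256
  Offered load a = λ/μ = cρ = 9.0/13.3 = 0.6767
  P₀ = [ Σₙ₌₀^2 aⁿ/n! + a^3/(3!(1-ρ)) ]⁻¹
  Σ = a^0/0! + a^1/1! + a^2/2! = 1.00000 + 0.676692 + 0.228956 = 1.9056
  a^3/(3!(1-ρ)) = 0.30987/(6 × 0.77444) = 0.06669
  P₀ = 1/(1.9056 + 0.06669) = 0.5070
  Lq = P₀·a^3·ρ / (3!(1-ρ)²) = 0.50701 × 0.30987 × 0.22556 / (6 × 0.59975) = 0.009848
  Wq_B = Lq/λ = 0.009848/9.0 = 0.001094
  W_B = Wq_B + 1/μ = 0.001094 + 0.07519 = 0.07628

Since W_B = 0.07628 < W_A = 0.1205, Option B (multiple servers) has the shorter time in system.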